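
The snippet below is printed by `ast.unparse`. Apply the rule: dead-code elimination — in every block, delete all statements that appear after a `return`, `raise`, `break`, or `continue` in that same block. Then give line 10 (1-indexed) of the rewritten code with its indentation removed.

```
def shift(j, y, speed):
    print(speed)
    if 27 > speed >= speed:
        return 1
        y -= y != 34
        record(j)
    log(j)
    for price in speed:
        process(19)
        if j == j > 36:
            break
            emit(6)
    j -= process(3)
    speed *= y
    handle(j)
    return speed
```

Transformed code:
def shift(j, y, speed):
    print(speed)
    if 27 > speed >= speed:
        return 1
    log(j)
    for price in speed:
        process(19)
        if j == j > 36:
            break
    j -= process(3)
    speed *= y
    handle(j)
    return speed

j -= process(3)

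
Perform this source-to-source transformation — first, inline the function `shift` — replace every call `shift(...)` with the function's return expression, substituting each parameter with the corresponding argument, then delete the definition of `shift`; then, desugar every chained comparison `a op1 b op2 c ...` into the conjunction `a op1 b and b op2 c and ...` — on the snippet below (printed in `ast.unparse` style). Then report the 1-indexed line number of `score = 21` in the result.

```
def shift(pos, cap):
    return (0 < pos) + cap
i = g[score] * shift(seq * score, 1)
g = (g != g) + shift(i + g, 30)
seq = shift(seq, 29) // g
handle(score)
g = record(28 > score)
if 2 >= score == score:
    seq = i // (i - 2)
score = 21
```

8

Transformed code:
i = g[score] * ((0 < seq * score) + 1)
g = (g != g) + ((0 < i + g) + 30)
seq = ((0 < seq) + 29) // g
handle(score)
g = record(28 > score)
if 2 >= score and score == score:
    seq = i // (i - 2)
score = 21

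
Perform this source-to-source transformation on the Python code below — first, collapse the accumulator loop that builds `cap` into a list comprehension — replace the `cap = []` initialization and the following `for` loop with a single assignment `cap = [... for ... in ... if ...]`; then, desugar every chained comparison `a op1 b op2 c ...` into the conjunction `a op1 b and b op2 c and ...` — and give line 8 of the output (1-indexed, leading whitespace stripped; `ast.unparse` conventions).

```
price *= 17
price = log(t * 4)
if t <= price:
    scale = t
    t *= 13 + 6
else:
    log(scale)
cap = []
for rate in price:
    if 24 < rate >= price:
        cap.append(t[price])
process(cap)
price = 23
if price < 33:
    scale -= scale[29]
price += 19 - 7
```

cap = [t[price] for rate in price if 24 < rate and rate >= price]

Transformed code:
price *= 17
price = log(t * 4)
if t <= price:
    scale = t
    t *= 13 + 6
else:
    log(scale)
cap = [t[price] for rate in price if 24 < rate and rate >= price]
process(cap)
price = 23
if price < 33:
    scale -= scale[29]
price += 19 - 7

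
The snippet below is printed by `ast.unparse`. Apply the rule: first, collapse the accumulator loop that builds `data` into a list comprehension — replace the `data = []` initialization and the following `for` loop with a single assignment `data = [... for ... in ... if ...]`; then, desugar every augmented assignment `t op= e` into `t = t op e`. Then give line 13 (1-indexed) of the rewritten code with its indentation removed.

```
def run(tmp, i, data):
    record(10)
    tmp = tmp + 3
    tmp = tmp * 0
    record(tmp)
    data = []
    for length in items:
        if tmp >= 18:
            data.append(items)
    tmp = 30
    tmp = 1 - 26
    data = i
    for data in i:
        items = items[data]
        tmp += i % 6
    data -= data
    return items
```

data = data - data

Transformed code:
def run(tmp, i, data):
    record(10)
    tmp = tmp + 3
    tmp = tmp * 0
    record(tmp)
    data = [items for length in items if tmp >= 18]
    tmp = 30
    tmp = 1 - 26
    data = i
    for data in i:
        items = items[data]
        tmp = tmp + i % 6
    data = data - data
    return items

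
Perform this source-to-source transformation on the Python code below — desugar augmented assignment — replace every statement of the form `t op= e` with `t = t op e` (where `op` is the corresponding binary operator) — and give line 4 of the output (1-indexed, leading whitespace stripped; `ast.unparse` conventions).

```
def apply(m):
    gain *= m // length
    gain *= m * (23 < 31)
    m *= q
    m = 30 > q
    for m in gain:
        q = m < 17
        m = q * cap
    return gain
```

m = m * q

Transformed code:
def apply(m):
    gain = gain * (m // length)
    gain = gain * (m * (23 < 31))
    m = m * q
    m = 30 > q
    for m in gain:
        q = m < 17
        m = q * cap
    return gain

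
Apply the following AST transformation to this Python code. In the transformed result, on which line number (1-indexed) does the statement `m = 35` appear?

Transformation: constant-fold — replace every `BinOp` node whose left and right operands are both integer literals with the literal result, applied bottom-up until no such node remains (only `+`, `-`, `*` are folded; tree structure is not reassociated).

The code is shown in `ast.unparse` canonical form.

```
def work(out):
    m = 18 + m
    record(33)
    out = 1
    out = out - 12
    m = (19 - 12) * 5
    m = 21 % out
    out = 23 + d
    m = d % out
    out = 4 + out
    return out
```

6

Transformed code:
def work(out):
    m = 18 + m
    record(33)
    out = 1
    out = out - 12
    m = 35
    m = 21 % out
    out = 23 + d
    m = d % out
    out = 4 + out
    return out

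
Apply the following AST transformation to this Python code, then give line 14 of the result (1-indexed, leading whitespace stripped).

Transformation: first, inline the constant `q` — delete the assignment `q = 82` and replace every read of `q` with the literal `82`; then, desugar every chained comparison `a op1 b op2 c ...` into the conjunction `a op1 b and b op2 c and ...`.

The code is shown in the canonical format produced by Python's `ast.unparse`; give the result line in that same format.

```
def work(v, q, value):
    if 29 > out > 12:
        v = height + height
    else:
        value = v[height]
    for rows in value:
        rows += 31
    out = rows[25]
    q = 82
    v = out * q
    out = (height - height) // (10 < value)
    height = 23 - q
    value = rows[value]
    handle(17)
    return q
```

return 82

Transformed code:
def work(v, q, value):
    if 29 > out and out > 12:
        v = height + height
    else:
        value = v[height]
    for rows in value:
        rows += 31
    out = rows[25]
    v = out * 82
    out = (height - height) // (10 < value)
    height = 23 - 82
    value = rows[value]
    handle(17)
    return 82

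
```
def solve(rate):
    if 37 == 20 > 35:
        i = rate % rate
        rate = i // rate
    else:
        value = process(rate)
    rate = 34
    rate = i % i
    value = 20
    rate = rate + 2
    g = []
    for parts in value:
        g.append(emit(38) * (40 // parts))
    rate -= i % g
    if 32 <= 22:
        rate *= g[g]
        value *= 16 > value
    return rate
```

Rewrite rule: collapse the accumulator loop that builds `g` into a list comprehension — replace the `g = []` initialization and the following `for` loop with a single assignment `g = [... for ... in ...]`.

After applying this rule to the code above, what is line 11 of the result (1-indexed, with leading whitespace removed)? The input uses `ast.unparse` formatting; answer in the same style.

g = [emit(38) * (40 // parts) for parts in value]

Transformed code:
def solve(rate):
    if 37 == 20 > 35:
        i = rate % rate
        rate = i // rate
    else:
        value = process(rate)
    rate = 34
    rate = i % i
    value = 20
    rate = rate + 2
    g = [emit(38) * (40 // parts) for parts in value]
    rate -= i % g
    if 32 <= 22:
        rate *= g[g]
        value *= 16 > value
    return rate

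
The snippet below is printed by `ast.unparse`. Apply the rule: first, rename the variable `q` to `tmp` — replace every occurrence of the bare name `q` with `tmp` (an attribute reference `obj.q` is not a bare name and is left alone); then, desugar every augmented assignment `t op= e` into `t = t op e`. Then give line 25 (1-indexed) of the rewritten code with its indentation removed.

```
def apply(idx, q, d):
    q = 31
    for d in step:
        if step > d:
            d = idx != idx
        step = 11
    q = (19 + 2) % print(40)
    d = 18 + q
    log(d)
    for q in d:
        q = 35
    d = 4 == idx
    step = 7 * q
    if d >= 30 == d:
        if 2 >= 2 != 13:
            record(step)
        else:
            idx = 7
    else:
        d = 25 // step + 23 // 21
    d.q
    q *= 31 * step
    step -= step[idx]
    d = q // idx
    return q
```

Transformed code:
def apply(idx, tmp, d):
    tmp = 31
    for d in step:
        if step > d:
            d = idx != idx
        step = 11
    tmp = (19 + 2) % print(40)
    d = 18 + tmp
    log(d)
    for tmp in d:
        tmp = 35
    d = 4 == idx
    step = 7 * tmp
    if d >= 30 == d:
        if 2 >= 2 != 13:
            record(step)
        else:
            idx = 7
    else:
        d = 25 // step + 23 // 21
    d.q
    tmp = tmp * (31 * step)
    step = step - step[idx]
    d = tmp // idx
    return tmp

return tmp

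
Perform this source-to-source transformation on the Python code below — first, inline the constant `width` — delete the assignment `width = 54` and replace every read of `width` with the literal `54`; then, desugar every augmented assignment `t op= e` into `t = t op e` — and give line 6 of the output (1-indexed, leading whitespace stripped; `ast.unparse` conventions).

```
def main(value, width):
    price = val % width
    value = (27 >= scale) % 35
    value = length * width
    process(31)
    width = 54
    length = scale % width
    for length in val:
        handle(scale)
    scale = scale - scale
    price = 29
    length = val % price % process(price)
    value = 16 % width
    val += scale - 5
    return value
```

length = scale % 54

Transformed code:
def main(value, width):
    price = val % 54
    value = (27 >= scale) % 35
    value = length * 54
    process(31)
    length = scale % 54
    for length in val:
        handle(scale)
    scale = scale - scale
    price = 29
    length = val % price % process(price)
    value = 16 % 54
    val = val + (scale - 5)
    return value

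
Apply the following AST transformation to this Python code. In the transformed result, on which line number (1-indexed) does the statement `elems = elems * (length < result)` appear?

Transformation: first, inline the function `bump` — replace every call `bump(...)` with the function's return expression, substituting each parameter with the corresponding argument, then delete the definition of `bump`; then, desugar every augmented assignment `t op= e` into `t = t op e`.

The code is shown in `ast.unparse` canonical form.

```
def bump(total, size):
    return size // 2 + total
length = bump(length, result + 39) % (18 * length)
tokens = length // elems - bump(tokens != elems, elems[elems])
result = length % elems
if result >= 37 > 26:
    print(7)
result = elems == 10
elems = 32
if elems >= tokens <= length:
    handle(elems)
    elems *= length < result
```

Transformed code:
length = ((result + 39) // 2 + length) % (18 * length)
tokens = length // elems - (elems[elems] // 2 + (tokens != elems))
result = length % elems
if result >= 37 > 26:
    print(7)
result = elems == 10
elems = 32
if elems >= tokens <= length:
    handle(elems)
    elems = elems * (length < result)

10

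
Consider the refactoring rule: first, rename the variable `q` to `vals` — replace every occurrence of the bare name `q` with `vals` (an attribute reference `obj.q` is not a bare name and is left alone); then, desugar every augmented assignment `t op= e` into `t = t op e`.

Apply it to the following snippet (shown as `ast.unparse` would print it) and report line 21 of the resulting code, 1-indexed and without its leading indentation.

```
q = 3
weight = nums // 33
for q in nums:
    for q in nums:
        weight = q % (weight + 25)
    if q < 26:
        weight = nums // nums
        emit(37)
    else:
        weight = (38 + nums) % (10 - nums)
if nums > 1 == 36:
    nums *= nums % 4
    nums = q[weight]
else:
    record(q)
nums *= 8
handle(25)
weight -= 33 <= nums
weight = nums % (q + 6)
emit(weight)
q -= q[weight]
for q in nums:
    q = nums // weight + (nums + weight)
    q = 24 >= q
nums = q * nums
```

vals = vals - vals[weight]

Transformed code:
vals = 3
weight = nums // 33
for vals in nums:
    for vals in nums:
        weight = vals % (weight + 25)
    if vals < 26:
        weight = nums // nums
        emit(37)
    else:
        weight = (38 + nums) % (10 - nums)
if nums > 1 == 36:
    nums = nums * (nums % 4)
    nums = vals[weight]
else:
    record(vals)
nums = nums * 8
handle(25)
weight = weight - (33 <= nums)
weight = nums % (vals + 6)
emit(weight)
vals = vals - vals[weight]
for vals in nums:
    vals = nums // weight + (nums + weight)
    vals = 24 >= vals
nums = vals * nums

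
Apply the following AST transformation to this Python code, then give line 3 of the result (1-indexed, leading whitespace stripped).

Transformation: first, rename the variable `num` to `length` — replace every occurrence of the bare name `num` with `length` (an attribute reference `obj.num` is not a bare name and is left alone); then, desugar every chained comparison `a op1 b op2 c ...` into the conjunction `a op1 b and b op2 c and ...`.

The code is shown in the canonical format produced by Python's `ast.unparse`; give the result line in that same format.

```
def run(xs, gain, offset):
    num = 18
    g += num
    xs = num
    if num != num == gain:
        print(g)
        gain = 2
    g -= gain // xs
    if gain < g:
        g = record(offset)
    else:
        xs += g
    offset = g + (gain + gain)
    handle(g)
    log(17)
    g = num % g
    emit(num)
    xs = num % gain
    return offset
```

g += length

Transformed code:
def run(xs, gain, offset):
    length = 18
    g += length
    xs = length
    if length != length and length == gain:
        print(g)
        gain = 2
    g -= gain // xs
    if gain < g:
        g = record(offset)
    else:
        xs += g
    offset = g + (gain + gain)
    handle(g)
    log(17)
    g = length % g
    emit(length)
    xs = length % gain
    return offset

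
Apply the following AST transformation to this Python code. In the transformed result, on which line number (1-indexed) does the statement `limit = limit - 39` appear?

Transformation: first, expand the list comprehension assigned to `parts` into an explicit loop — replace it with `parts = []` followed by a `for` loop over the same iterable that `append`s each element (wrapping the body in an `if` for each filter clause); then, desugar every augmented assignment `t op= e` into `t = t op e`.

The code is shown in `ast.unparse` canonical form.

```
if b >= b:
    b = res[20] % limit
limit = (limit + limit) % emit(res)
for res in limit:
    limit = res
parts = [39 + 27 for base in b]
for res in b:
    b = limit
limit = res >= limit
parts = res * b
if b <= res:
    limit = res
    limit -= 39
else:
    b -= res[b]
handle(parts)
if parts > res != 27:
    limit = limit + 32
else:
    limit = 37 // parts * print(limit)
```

Transformed code:
if b >= b:
    b = res[20] % limit
limit = (limit + limit) % emit(res)
for res in limit:
    limit = res
parts = []
for base in b:
    parts.append(39 + 27)
for res in b:
    b = limit
limit = res >= limit
parts = res * b
if b <= res:
    limit = res
    limit = limit - 39
else:
    b = b - res[b]
handle(parts)
if parts > res != 27:
    limit = limit + 32
else:
    limit = 37 // parts * print(limit)

15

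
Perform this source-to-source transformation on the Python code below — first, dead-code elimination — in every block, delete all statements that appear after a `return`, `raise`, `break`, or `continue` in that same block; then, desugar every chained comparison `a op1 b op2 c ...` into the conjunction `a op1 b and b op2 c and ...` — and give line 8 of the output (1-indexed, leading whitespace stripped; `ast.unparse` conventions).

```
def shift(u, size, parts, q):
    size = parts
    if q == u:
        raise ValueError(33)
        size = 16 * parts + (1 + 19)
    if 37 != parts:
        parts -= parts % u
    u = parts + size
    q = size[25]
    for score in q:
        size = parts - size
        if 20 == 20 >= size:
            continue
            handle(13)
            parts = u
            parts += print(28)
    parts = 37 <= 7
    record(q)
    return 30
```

Transformed code:
def shift(u, size, parts, q):
    size = parts
    if q == u:
        raise ValueError(33)
    if 37 != parts:
        parts -= parts % u
    u = parts + size
    q = size[25]
    for score in q:
        size = parts - size
        if 20 == 20 and 20 >= size:
            continue
    parts = 37 <= 7
    record(q)
    return 30

q = size[25]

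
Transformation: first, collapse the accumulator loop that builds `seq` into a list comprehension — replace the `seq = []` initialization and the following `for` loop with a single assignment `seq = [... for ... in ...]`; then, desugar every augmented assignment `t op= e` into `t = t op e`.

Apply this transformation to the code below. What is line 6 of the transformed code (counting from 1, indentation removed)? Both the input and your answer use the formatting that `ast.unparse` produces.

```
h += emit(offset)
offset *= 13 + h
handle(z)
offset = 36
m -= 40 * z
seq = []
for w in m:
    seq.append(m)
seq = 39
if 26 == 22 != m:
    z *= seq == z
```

Transformed code:
h = h + emit(offset)
offset = offset * (13 + h)
handle(z)
offset = 36
m = m - 40 * z
seq = [m for w in m]
seq = 39
if 26 == 22 != m:
    z = z * (seq == z)

seq = [m for w in m]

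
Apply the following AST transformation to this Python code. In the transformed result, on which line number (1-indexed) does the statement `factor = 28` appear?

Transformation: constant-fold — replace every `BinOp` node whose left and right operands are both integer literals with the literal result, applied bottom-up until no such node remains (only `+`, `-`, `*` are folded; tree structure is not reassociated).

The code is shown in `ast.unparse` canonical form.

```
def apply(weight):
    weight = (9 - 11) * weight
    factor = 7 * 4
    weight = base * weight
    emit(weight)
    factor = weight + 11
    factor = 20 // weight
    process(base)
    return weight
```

Transformed code:
def apply(weight):
    weight = -2 * weight
    factor = 28
    weight = base * weight
    emit(weight)
    factor = weight + 11
    factor = 20 // weight
    process(base)
    return weight

3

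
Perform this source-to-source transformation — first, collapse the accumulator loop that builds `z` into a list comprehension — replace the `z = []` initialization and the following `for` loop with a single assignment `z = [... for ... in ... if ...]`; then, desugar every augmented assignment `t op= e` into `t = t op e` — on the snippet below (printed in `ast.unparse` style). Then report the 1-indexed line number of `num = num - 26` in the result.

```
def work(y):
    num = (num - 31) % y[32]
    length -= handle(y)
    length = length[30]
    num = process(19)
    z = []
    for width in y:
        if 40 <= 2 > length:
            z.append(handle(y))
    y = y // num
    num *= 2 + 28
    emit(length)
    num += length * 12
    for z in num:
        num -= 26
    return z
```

12

Transformed code:
def work(y):
    num = (num - 31) % y[32]
    length = length - handle(y)
    length = length[30]
    num = process(19)
    z = [handle(y) for width in y if 40 <= 2 > length]
    y = y // num
    num = num * (2 + 28)
    emit(length)
    num = num + length * 12
    for z in num:
        num = num - 26
    return z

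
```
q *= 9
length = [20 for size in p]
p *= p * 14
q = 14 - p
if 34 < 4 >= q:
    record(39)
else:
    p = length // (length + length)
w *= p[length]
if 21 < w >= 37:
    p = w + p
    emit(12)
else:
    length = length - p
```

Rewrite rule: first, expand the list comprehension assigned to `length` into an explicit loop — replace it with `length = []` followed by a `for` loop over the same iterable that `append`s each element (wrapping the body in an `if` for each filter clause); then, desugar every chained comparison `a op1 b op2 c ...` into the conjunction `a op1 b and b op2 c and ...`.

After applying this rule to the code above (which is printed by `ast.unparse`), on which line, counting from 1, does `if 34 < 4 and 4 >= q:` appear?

Transformed code:
q *= 9
length = []
for size in p:
    length.append(20)
p *= p * 14
q = 14 - p
if 34 < 4 and 4 >= q:
    record(39)
else:
    p = length // (length + length)
w *= p[length]
if 21 < w and w >= 37:
    p = w + p
    emit(12)
else:
    length = length - p

7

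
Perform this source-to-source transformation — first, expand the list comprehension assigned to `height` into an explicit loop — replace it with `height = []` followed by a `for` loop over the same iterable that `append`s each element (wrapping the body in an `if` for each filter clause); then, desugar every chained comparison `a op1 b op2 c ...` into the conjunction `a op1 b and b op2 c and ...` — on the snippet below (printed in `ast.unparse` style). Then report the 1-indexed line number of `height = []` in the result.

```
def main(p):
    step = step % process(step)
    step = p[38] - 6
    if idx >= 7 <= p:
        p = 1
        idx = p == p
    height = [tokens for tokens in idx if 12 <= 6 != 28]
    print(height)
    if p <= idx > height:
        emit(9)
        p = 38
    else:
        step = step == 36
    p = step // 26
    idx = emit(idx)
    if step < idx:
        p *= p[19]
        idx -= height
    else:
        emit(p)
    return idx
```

Transformed code:
def main(p):
    step = step % process(step)
    step = p[38] - 6
    if idx >= 7 and 7 <= p:
        p = 1
        idx = p == p
    height = []
    for tokens in idx:
        if 12 <= 6 and 6 != 28:
            height.append(tokens)
    print(height)
    if p <= idx and idx > height:
        emit(9)
        p = 38
    else:
        step = step == 36
    p = step // 26
    idx = emit(idx)
    if step < idx:
        p *= p[19]
        idx -= height
    else:
        emit(p)
    return idx

7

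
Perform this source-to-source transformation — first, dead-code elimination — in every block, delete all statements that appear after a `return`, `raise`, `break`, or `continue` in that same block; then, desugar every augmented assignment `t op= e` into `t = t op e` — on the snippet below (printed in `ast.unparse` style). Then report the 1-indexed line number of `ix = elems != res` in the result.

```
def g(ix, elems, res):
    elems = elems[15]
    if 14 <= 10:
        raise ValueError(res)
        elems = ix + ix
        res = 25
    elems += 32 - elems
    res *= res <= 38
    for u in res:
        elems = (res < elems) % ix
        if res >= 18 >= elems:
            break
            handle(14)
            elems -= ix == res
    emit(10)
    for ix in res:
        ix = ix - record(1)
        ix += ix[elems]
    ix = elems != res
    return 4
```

Transformed code:
def g(ix, elems, res):
    elems = elems[15]
    if 14 <= 10:
        raise ValueError(res)
    elems = elems + (32 - elems)
    res = res * (res <= 38)
    for u in res:
        elems = (res < elems) % ix
        if res >= 18 >= elems:
            break
    emit(10)
    for ix in res:
        ix = ix - record(1)
        ix = ix + ix[elems]
    ix = elems != res
    return 4

15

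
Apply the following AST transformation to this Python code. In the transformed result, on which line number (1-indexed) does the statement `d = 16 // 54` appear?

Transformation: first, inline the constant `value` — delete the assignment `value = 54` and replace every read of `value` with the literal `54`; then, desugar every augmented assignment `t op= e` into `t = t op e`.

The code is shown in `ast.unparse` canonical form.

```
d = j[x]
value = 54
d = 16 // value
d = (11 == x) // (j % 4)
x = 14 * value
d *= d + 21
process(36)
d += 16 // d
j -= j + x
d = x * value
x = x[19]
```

Transformed code:
d = j[x]
d = 16 // 54
d = (11 == x) // (j % 4)
x = 14 * 54
d = d * (d + 21)
process(36)
d = d + 16 // d
j = j - (j + x)
d = x * 54
x = x[19]

2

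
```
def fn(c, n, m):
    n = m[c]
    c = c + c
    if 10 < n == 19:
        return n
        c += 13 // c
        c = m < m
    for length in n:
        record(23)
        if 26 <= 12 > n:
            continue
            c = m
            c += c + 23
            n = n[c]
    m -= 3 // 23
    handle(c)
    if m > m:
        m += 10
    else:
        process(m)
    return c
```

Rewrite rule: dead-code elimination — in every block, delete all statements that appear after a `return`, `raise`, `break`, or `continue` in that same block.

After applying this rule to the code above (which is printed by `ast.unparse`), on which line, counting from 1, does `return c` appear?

16

Transformed code:
def fn(c, n, m):
    n = m[c]
    c = c + c
    if 10 < n == 19:
        return n
    for length in n:
        record(23)
        if 26 <= 12 > n:
            continue
    m -= 3 // 23
    handle(c)
    if m > m:
        m += 10
    else:
        process(m)
    return c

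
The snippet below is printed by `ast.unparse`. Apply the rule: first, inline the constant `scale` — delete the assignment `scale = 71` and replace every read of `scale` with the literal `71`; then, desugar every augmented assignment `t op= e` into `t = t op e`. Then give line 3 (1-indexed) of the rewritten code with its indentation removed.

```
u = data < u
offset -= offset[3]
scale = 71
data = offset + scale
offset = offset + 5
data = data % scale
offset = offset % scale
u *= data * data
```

Transformed code:
u = data < u
offset = offset - offset[3]
data = offset + 71
offset = offset + 5
data = data % 71
offset = offset % 71
u = u * (data * data)

data = offset + 71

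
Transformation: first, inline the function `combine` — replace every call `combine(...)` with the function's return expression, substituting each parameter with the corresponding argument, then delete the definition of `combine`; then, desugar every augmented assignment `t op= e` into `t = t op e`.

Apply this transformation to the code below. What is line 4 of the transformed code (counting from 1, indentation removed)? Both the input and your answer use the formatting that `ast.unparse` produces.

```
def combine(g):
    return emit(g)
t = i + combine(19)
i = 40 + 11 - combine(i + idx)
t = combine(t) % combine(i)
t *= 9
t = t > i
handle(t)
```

t = t * 9

Transformed code:
t = i + emit(19)
i = 40 + 11 - emit(i + idx)
t = emit(t) % emit(i)
t = t * 9
t = t > i
handle(t)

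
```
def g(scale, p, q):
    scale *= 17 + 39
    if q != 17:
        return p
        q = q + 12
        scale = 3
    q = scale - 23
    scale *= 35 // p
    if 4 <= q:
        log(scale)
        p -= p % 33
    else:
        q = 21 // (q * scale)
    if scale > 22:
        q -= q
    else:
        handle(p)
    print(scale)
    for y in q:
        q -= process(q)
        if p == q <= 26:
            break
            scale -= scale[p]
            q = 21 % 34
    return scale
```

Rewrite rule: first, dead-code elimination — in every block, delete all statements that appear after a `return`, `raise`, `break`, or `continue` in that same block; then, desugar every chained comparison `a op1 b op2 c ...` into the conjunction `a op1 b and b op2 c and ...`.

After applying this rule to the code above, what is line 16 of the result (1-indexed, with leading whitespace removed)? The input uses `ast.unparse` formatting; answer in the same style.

print(scale)

Transformed code:
def g(scale, p, q):
    scale *= 17 + 39
    if q != 17:
        return p
    q = scale - 23
    scale *= 35 // p
    if 4 <= q:
        log(scale)
        p -= p % 33
    else:
        q = 21 // (q * scale)
    if scale > 22:
        q -= q
    else:
        handle(p)
    print(scale)
    for y in q:
        q -= process(q)
        if p == q and q <= 26:
            break
    return scale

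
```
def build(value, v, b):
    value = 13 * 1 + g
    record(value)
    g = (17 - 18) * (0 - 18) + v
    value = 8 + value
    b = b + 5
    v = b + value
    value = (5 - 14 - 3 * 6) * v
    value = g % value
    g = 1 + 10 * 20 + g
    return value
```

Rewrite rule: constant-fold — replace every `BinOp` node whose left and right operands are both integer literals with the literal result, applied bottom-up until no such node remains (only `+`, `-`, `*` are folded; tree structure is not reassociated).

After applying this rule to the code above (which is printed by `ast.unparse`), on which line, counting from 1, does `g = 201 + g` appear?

10

Transformed code:
def build(value, v, b):
    value = 13 + g
    record(value)
    g = 18 + v
    value = 8 + value
    b = b + 5
    v = b + value
    value = -27 * v
    value = g % value
    g = 201 + g
    return value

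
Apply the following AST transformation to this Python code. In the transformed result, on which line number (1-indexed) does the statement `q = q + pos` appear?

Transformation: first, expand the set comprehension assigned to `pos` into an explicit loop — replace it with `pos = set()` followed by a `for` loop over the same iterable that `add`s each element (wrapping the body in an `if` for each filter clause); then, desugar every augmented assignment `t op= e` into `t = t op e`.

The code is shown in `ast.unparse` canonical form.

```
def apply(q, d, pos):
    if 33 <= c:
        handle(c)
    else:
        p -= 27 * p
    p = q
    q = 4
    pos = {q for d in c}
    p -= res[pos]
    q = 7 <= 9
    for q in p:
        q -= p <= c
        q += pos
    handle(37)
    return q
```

Transformed code:
def apply(q, d, pos):
    if 33 <= c:
        handle(c)
    else:
        p = p - 27 * p
    p = q
    q = 4
    pos = set()
    for d in c:
        pos.add(q)
    p = p - res[pos]
    q = 7 <= 9
    for q in p:
        q = q - (p <= c)
        q = q + pos
    handle(37)
    return q

15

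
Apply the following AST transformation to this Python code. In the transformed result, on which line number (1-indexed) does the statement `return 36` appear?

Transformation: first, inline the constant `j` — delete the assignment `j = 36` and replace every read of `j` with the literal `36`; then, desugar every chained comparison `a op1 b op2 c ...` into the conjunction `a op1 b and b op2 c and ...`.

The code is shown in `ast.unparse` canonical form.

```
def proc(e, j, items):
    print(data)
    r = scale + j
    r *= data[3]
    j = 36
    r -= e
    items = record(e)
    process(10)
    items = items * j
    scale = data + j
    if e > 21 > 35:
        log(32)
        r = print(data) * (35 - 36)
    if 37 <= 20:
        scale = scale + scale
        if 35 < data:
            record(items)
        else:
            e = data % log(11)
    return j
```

19

Transformed code:
def proc(e, j, items):
    print(data)
    r = scale + 36
    r *= data[3]
    r -= e
    items = record(e)
    process(10)
    items = items * 36
    scale = data + 36
    if e > 21 and 21 > 35:
        log(32)
        r = print(data) * (35 - 36)
    if 37 <= 20:
        scale = scale + scale
        if 35 < data:
            record(items)
        else:
            e = data % log(11)
    return 36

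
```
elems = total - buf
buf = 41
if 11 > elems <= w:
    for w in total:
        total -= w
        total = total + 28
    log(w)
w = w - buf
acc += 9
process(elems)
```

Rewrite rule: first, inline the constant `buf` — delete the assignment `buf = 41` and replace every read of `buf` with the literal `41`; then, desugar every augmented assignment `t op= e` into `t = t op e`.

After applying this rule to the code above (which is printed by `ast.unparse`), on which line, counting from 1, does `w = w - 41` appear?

Transformed code:
elems = total - 41
if 11 > elems <= w:
    for w in total:
        total = total - w
        total = total + 28
    log(w)
w = w - 41
acc = acc + 9
process(elems)

7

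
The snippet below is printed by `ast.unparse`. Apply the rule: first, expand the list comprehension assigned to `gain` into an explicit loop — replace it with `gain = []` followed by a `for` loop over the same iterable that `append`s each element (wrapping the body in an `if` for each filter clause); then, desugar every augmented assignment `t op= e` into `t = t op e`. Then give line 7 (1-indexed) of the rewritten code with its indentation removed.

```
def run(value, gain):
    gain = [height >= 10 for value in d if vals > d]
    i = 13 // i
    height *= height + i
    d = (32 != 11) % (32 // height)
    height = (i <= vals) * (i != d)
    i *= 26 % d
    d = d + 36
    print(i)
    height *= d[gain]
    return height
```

Transformed code:
def run(value, gain):
    gain = []
    for value in d:
        if vals > d:
            gain.append(height >= 10)
    i = 13 // i
    height = height * (height + i)
    d = (32 != 11) % (32 // height)
    height = (i <= vals) * (i != d)
    i = i * (26 % d)
    d = d + 36
    print(i)
    height = height * d[gain]
    return height

height = height * (height + i)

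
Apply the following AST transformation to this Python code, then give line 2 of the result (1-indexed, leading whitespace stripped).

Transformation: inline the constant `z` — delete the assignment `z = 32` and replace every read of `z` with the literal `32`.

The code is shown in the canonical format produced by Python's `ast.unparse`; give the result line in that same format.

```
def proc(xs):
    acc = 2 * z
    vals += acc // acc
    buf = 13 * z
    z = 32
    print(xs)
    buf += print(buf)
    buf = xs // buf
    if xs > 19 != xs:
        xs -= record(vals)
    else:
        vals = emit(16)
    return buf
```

acc = 2 * 32

Transformed code:
def proc(xs):
    acc = 2 * 32
    vals += acc // acc
    buf = 13 * 32
    print(xs)
    buf += print(buf)
    buf = xs // buf
    if xs > 19 != xs:
        xs -= record(vals)
    else:
        vals = emit(16)
    return buf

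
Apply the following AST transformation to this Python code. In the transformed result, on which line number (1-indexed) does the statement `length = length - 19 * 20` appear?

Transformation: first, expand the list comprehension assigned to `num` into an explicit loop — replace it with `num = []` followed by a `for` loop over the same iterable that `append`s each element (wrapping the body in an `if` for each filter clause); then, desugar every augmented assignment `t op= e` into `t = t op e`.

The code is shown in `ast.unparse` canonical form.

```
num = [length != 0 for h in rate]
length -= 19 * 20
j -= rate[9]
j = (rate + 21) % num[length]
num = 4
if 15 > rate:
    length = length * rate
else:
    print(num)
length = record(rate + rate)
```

Transformed code:
num = []
for h in rate:
    num.append(length != 0)
length = length - 19 * 20
j = j - rate[9]
j = (rate + 21) % num[length]
num = 4
if 15 > rate:
    length = length * rate
else:
    print(num)
length = record(rate + rate)

4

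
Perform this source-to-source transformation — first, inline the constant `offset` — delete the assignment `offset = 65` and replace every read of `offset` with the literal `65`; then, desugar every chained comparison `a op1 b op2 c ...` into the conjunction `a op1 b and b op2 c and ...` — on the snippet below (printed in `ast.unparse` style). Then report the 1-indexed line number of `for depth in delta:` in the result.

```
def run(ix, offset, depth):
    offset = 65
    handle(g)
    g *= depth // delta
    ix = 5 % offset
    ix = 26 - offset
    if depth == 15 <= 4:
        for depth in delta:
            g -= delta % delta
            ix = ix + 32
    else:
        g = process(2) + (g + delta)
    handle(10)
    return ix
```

Transformed code:
def run(ix, offset, depth):
    handle(g)
    g *= depth // delta
    ix = 5 % 65
    ix = 26 - 65
    if depth == 15 and 15 <= 4:
        for depth in delta:
            g -= delta % delta
            ix = ix + 32
    else:
        g = process(2) + (g + delta)
    handle(10)
    return ix

7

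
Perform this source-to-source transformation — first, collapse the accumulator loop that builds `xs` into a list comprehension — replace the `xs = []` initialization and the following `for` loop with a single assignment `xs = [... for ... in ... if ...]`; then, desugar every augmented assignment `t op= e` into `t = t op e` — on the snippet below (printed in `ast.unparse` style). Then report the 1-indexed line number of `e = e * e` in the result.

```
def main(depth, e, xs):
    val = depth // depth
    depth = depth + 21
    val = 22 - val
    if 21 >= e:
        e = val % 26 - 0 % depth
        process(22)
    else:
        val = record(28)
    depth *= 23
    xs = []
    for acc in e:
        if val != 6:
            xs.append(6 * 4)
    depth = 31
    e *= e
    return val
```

Transformed code:
def main(depth, e, xs):
    val = depth // depth
    depth = depth + 21
    val = 22 - val
    if 21 >= e:
        e = val % 26 - 0 % depth
        process(22)
    else:
        val = record(28)
    depth = depth * 23
    xs = [6 * 4 for acc in e if val != 6]
    depth = 31
    e = e * e
    return val

13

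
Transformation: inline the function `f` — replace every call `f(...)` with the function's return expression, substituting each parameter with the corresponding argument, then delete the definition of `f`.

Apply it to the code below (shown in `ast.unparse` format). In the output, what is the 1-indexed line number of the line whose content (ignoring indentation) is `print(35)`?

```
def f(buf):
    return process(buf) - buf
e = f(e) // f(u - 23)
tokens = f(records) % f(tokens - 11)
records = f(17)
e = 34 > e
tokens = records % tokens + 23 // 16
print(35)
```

6

Transformed code:
e = (process(e) - e) // (process(u - 23) - (u - 23))
tokens = (process(records) - records) % (process(tokens - 11) - (tokens - 11))
records = process(17) - 17
e = 34 > e
tokens = records % tokens + 23 // 16
print(35)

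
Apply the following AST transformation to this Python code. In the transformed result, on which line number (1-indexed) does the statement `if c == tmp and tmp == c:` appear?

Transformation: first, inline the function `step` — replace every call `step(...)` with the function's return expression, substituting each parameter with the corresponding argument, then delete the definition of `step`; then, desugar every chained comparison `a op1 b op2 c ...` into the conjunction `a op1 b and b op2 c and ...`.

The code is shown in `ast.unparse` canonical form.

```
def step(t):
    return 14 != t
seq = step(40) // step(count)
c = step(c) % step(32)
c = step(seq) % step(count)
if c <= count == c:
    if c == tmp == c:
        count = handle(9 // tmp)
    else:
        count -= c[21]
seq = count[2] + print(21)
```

5

Transformed code:
seq = (14 != 40) // (14 != count)
c = (14 != c) % (14 != 32)
c = (14 != seq) % (14 != count)
if c <= count and count == c:
    if c == tmp and tmp == c:
        count = handle(9 // tmp)
    else:
        count -= c[21]
seq = count[2] + print(21)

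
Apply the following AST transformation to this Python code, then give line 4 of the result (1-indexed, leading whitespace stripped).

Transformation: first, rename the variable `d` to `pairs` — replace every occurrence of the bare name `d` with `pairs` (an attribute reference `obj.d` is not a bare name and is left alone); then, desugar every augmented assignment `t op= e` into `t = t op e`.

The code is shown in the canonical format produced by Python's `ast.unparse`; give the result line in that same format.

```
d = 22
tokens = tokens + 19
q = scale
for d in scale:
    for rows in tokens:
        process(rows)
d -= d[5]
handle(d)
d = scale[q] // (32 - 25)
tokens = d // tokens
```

for pairs in scale:

Transformed code:
pairs = 22
tokens = tokens + 19
q = scale
for pairs in scale:
    for rows in tokens:
        process(rows)
pairs = pairs - pairs[5]
handle(pairs)
pairs = scale[q] // (32 - 25)
tokens = pairs // tokens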